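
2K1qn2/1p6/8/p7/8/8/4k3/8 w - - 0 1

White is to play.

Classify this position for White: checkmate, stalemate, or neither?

White to move; white king on c8.
In check: yes, from the black queen on e8.
King squares — b7: available; c7: available; d7: attacked by Qe8; b8: attacked by Qe8; d8: attacked by Qe8.
Legal moves for White: Kc7, Kxb7.
White is in check but has 2 legal moves → neither.

neither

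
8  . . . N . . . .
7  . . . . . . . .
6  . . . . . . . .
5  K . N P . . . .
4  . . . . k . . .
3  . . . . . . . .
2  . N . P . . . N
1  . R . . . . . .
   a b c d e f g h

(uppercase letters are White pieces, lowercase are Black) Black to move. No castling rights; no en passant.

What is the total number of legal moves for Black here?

Black to move; king on e4.
In check: yes, from the white knight on c5.
Legal moves: Kf5, Ke5, Kxd5, Kf4, Kd4.
Count: 5.

5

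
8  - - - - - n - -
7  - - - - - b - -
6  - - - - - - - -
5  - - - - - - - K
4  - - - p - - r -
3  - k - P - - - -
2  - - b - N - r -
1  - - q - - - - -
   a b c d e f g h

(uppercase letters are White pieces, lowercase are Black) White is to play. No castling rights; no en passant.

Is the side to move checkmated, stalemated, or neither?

White to move; white king on h5.
In check: yes, from the black bishop on f7.
King squares — g4: attacked by Rg2; h4: attacked by Rg4; g5: attacked by Qc1; g6: attacked by Rg4; h6: attacked by Qc1.
Legal moves for White: none.
In check with no legal moves → checkmate.

checkmate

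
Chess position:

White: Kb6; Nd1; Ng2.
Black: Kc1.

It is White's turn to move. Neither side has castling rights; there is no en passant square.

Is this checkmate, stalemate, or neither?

neither

White to move; white king on b6.
In check: no.
Legal moves for White: Kc7, Kb7, Ka7, Kc6, Ka6, Kc5, Kb5, Ka5, Nh4, Nf4, Nge3, Ne1, Nde3, Nc3, Nf2, Nb2.
White has 16 legal moves and is not in check → neither.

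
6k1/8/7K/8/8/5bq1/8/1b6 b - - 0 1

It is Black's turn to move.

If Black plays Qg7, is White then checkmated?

yes

After Qg7: white king on h6; in check: yes, from the black queen on g7.
King squares — g5: attacked by Qg7; h5: attacked by Bf3; g6: attacked by Bb1; g7: attacked by Kg8; h7: attacked by Bb1.
White has no legal moves → checkmate.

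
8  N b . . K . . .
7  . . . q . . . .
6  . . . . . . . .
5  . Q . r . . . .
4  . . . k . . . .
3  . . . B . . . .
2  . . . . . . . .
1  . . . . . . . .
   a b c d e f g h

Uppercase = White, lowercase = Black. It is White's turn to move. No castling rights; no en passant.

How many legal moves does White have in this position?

2

White to move; king on e8.
In check: yes, from the black queen on d7.
Legal moves: Kf8, Qxd7.
Count: 2.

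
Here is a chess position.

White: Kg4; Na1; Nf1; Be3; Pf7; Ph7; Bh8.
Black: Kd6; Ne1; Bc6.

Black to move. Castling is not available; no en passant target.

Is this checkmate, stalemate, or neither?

neither

Black to move; black king on d6.
In check: no.
Legal moves for Black include: Ke7, Kd7, Kc7, Ke6, Kd5, Be8, Ba8, Bd7+, Bb7, Bd5, Bb5, Be4, Ba4, Bf3+, Bg2, Bh1, Nf3, Nd3, ... (list truncated; more exist).
Black has legal moves and is not in check → neither.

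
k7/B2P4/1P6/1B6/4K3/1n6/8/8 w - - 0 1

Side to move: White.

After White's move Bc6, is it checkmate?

After Bc6: black king on a8; in check: yes, from the white bishop on c6.
King squares — a7: attacked by Pb6; b7: attacked by Bc6; b8: attacked by Ba7.
Black has no legal moves → checkmate.

yes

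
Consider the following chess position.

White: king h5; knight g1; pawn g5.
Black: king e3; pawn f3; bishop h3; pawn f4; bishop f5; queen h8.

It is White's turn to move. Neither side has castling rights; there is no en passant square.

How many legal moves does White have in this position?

0

White to move; king on h5.
In check: yes, from the black queen on h8.
Legal moves: none.
Count: 0.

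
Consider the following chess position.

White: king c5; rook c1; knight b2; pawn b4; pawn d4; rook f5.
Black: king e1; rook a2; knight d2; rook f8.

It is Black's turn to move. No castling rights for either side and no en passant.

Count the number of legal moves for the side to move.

1

Black to move; king on e1.
In check: yes, from the white rook on c1.
Legal moves: Ke2.
Count: 1.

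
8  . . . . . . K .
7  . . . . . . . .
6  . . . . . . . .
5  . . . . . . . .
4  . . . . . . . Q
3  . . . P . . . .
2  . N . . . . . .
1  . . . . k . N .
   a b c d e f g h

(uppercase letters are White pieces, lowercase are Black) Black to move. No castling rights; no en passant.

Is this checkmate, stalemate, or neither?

neither

Black to move; black king on e1.
In check: yes, from the white queen on h4.
King squares — d1: attacked by Nb2; f1: available; d2: available; e2: attacked by Ng1; f2: attacked by Qh4.
Legal moves for Black: Kd2, Kf1.
Black is in check but has 2 legal moves → neither.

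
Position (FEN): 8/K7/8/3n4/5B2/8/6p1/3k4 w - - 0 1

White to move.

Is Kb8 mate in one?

no

After Kb8: black king on d1; in check: no.
Black is not in check, so this cannot be checkmate.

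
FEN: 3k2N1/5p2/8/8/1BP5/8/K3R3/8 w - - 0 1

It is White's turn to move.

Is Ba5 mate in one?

no

After Ba5: black king on d8; in check: yes, from the white bishop on a5.
Black has 2 legal replies: Kc8, Kd7.
In check but a legal move exists → not checkmate.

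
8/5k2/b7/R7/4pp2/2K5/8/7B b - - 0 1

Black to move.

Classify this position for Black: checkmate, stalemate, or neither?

Black to move; black king on f7.
In check: no.
Legal moves for Black: Kg8, Kf8, Ke8, Kg7, Ke7, Kg6, Kf6, Ke6, Bc8, Bb7, Bb5, Bc4, Bd3, Be2, Bf1, f3, e3.
Black has 17 legal moves and is not in check → neither.

neither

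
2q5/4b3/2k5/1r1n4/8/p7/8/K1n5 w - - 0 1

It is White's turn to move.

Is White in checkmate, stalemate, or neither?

stalemate

White to move; white king on a1.
In check: no.
King squares — b1: attacked by Rb5; a2: attacked by Nc1; b2: attacked by Pa3.
Legal moves for White: none.
Not in check and no legal moves → stalemate.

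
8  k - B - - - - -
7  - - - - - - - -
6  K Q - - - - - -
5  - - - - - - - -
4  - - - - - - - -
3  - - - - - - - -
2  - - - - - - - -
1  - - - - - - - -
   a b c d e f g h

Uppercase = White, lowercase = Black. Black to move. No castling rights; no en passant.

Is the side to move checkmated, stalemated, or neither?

Black to move; black king on a8.
In check: no.
King squares — a7: attacked by Ka6; b7: attacked by Ka6; b8: attacked by Qb6.
Legal moves for Black: none.
Not in check and no legal moves → stalemate.

stalemate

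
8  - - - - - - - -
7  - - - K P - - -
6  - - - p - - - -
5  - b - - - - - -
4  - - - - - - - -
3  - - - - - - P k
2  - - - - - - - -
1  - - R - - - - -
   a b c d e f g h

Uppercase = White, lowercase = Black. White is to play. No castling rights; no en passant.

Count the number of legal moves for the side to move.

6

White to move; king on d7.
In check: yes, from the black bishop on b5.
Legal moves: Kd8, Kc8, Kc7, Ke6, Kxd6, Rc6.
Count: 6.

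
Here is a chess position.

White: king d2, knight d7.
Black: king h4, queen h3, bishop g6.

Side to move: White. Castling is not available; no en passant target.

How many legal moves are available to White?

10

White to move; king on d2.
In check: no.
Legal moves: Nf8, Nb8, Nf6, Nb6, Ne5, Nc5, Ke2, Ke1, Kd1, Kc1.
Count: 10.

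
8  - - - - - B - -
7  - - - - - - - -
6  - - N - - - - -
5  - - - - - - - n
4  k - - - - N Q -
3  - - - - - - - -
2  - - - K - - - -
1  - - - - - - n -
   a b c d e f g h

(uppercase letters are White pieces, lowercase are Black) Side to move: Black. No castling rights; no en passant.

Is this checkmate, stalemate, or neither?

Black to move; black king on a4.
In check: no.
Legal moves for Black: Ng7, Nf6, Nxf4, Ng3, Kb5, Kb3, Nh3, Nf3+, Ne2.
Black has 9 legal moves and is not in check → neither.

neither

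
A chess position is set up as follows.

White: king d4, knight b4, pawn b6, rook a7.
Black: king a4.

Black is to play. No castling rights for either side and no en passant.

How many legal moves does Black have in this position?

3

Black to move; king on a4.
In check: yes, from the white rook on a7.
Legal moves: Kb5, Kxb4, Kb3.
Count: 3.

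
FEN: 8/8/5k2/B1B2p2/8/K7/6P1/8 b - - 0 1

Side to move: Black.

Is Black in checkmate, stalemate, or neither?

Black to move; black king on f6.
In check: no.
Legal moves for Black: Kg7, Kf7, Kg6, Ke6, Kg5, Ke5, f4.
Black has 7 legal moves and is not in check → neither.

neither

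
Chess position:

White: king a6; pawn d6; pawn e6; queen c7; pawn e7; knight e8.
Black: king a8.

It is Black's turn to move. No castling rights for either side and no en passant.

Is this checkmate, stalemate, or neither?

stalemate

Black to move; black king on a8.
In check: no.
King squares — a7: attacked by Ka6; b7: attacked by Ka6; b8: attacked by Qc7.
Legal moves for Black: none.
Not in check and no legal moves → stalemate.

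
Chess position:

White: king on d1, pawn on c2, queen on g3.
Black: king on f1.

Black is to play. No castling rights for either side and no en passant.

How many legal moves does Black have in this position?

Black to move; king on f1.
In check: no.
Legal moves: none.
Count: 0.

0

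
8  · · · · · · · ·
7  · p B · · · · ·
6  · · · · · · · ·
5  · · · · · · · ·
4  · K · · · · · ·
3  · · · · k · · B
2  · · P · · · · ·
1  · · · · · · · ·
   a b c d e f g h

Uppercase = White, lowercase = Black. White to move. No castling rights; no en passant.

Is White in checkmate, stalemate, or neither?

neither

White to move; white king on b4.
In check: no.
Legal moves for White include: Bd8, Bb8, Bd6, Bb6+, Be5, Ba5, Bf4+, Bg3, Bh2, Kc5, Kb5, Ka5, Kc4, Ka4, Kc3, Kb3, Ka3, Bc8, ... (list truncated; more exist).
White has legal moves and is not in check → neither.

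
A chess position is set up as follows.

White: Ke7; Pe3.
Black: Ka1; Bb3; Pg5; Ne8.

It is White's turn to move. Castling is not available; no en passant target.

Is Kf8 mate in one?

no

After Kf8: black king on a1; in check: no.
Black is not in check, so this cannot be checkmate.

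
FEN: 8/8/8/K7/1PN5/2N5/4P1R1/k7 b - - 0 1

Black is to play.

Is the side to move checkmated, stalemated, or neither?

stalemate

Black to move; black king on a1.
In check: no.
King squares — b1: attacked by Nc3; a2: attacked by Nc3; b2: attacked by Nc4.
Legal moves for Black: none.
Not in check and no legal moves → stalemate.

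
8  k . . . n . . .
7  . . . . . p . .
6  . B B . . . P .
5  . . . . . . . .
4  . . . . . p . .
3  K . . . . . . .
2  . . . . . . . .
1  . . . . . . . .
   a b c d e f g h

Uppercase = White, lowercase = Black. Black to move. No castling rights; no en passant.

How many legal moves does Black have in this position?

Black to move; king on a8.
In check: yes, from the white bishop on c6.
Legal moves: Kb8.
Count: 1.

1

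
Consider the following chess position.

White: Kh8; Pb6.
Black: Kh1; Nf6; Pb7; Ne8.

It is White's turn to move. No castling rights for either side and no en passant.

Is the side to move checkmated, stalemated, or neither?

White to move; white king on h8.
In check: no.
King squares — g7: attacked by Ne8; h7: attacked by Nf6; g8: attacked by Nf6.
Legal moves for White: none.
Not in check and no legal moves → stalemate.

stalemate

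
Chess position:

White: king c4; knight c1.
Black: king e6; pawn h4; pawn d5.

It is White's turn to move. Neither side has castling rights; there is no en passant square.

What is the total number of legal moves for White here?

7

White to move; king on c4.
In check: yes, from the black pawn on d5.
Legal moves: Kc5, Kb5, Kd4, Kb4, Kd3, Kc3, Kb3.
Count: 7.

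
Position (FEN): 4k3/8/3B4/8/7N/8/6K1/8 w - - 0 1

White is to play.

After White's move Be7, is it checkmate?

no

After Be7: black king on e8; in check: no.
Black is not in check, so this cannot be checkmate.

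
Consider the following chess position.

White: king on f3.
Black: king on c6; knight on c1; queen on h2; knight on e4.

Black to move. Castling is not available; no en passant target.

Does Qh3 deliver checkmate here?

After Qh3: white king on f3; in check: yes, from the black queen on h3.
White has 2 legal replies: Kf4, Kxe4.
In check but a legal move exists → not checkmate.

no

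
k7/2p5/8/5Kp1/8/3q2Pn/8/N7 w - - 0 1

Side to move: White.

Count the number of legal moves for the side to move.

4

White to move; king on f5.
In check: yes, from the black queen on d3.
Legal moves: Kf6, Ke6, Ke5, Kg4.
Count: 4.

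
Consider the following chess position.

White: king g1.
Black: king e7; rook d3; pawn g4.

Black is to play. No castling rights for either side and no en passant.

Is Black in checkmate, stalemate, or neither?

Black to move; black king on e7.
In check: no.
Legal moves for Black include: Kf8, Ke8, Kd8, Kf7, Kd7, Kf6, Ke6, Kd6, Rd8, Rd7, Rd6, Rd5, Rd4, Rh3, Rg3+, Rf3, Re3, Rc3, ... (list truncated; more exist).
Black has legal moves and is not in check → neither.

neither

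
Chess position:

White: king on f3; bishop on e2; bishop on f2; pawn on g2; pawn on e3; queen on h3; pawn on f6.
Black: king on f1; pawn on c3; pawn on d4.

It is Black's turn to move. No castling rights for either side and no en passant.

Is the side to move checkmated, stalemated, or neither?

checkmate

Black to move; black king on f1.
In check: yes, from the white bishop on e2.
King squares — e1: attacked by Bf2; g1: attacked by Bf2; e2: attacked by Kf3; f2: attacked by Kf3; g2: attacked by Kf3.
Legal moves for Black: none.
In check with no legal moves → checkmate.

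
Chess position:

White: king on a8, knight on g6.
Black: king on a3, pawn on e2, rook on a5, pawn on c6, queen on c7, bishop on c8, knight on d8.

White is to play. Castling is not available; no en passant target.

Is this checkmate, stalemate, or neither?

checkmate

White to move; white king on a8.
In check: yes, from the black rook on a5.
King squares — a7: attacked by Ra5; b7: attacked by Qc7; b8: attacked by Qc7.
Legal moves for White: none.
In check with no legal moves → checkmate.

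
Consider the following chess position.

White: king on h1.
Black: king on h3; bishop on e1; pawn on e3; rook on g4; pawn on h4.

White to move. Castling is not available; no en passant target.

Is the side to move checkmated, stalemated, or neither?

White to move; white king on h1.
In check: no.
King squares — g1: attacked by Rg4; g2: attacked by Kh3; h2: attacked by Kh3.
Legal moves for White: none.
Not in check and no legal moves → stalemate.

stalemate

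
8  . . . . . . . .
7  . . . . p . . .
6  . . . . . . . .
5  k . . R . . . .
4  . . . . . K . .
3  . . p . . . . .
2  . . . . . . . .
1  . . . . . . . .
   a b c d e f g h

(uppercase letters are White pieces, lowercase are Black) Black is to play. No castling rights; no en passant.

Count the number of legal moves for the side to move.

4

Black to move; king on a5.
In check: yes, from the white rook on d5.
Legal moves: Kb6, Ka6, Kb4, Ka4.
Count: 4.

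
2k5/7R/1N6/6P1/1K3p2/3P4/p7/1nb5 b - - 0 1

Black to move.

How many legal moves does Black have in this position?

2

Black to move; king on c8.
In check: yes, from the white knight on b6.
Legal moves: Kd8, Kb8.
Count: 2.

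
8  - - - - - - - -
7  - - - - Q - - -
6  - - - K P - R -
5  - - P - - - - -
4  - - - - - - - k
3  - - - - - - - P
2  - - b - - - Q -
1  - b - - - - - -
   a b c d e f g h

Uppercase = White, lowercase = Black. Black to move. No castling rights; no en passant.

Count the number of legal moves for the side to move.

1

Black to move; king on h4.
In check: yes, from the white queen on e7.
Legal moves: Kh5.
Count: 1.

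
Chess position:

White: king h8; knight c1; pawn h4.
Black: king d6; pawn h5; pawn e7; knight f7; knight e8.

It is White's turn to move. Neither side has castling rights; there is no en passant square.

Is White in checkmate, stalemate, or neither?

neither

White to move; white king on h8.
In check: yes, from the black knight on f7.
Legal moves for White: Kg8, Kh7.
White is in check but has 2 legal moves → neither.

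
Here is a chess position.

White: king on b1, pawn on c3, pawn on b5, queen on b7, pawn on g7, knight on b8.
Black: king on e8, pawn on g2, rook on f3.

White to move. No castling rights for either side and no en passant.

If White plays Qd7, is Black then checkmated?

yes

After Qd7: black king on e8; in check: yes, from the white queen on d7.
King squares — d7: attacked by Nb8; e7: attacked by Qd7; f7: attacked by Qd7; d8: attacked by Qd7; f8: attacked by Pg7.
Black has no legal moves → checkmate.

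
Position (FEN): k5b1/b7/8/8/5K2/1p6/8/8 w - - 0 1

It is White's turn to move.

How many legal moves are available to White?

White to move; king on f4.
In check: no.
Legal moves: Kg5, Kf5, Ke5, Kg4, Ke4, Kg3, Kf3.
Count: 7.

7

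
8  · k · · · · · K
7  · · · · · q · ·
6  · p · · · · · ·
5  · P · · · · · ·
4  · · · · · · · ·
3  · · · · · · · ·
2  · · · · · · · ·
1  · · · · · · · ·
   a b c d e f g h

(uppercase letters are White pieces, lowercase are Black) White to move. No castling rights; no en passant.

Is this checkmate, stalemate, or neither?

White to move; white king on h8.
In check: no.
King squares — g7: attacked by Qf7; h7: attacked by Qf7; g8: attacked by Qf7.
Legal moves for White: none.
Not in check and no legal moves → stalemate.

stalemate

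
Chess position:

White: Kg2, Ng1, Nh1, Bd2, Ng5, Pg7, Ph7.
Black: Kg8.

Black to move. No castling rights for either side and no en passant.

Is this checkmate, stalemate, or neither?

neither

Black to move; black king on g8.
In check: yes, from the white pawn on h7.
King squares — f7: attacked by Ng5; g7: available; h7: attacked by Ng5; f8: attacked by Pg7; h8: attacked by Pg7.
Legal moves for Black: Kxg7.
Black is in check but has 1 legal move → neither.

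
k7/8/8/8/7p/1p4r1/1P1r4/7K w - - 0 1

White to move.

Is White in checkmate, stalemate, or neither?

White to move; white king on h1.
In check: no.
King squares — g1: attacked by Rg3; g2: attacked by Rd2; h2: attacked by Rd2.
Legal moves for White: none.
Not in check and no legal moves → stalemate.

stalemate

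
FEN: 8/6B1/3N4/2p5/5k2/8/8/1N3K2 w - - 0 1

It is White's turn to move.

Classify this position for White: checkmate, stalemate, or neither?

White to move; white king on f1.
In check: no.
Legal moves for White include: Bh8, Bf8, Bh6+, Bf6, Be5+, Bd4, Bc3, Bb2, Ba1, Ne8, Nc8, Nf7, Nb7, Nf5, Nb5, Ne4, Nc4, Kg2, ... (list truncated; more exist).
White has legal moves and is not in check → neither.

neither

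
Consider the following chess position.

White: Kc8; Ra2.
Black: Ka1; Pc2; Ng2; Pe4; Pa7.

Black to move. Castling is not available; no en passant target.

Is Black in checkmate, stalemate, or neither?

Black to move; black king on a1.
In check: yes, from the white rook on a2.
Legal moves for Black: Kxa2, Kb1.
Black is in check but has 2 legal moves → neither.

neither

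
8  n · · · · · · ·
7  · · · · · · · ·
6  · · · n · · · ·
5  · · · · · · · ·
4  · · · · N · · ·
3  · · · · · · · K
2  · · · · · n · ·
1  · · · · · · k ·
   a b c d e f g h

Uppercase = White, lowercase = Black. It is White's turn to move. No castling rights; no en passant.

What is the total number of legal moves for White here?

White to move; king on h3.
In check: yes, from the black knight on f2.
Legal moves: Kh4, Kg3, Nxf2.
Count: 3.

3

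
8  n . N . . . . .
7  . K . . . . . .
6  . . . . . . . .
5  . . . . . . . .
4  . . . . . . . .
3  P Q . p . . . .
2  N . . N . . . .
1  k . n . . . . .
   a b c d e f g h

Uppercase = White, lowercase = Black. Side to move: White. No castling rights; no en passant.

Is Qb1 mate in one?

yes

After Qb1: black king on a1; in check: yes, from the white queen on b1.
King squares — b1: attacked by Nd2; a2: attacked by Qb1; b2: attacked by Qb1.
Black has no legal moves → checkmate.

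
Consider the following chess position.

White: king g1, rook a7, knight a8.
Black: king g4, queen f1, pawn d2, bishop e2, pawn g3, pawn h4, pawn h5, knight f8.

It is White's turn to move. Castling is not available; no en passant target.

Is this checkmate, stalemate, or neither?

checkmate

White to move; white king on g1.
In check: yes, from the black queen on f1.
King squares — f1: attacked by Be2; h1: attacked by Qf1; f2: attacked by Qf1; g2: attacked by Qf1; h2: attacked by Pg3.
Legal moves for White: none.
In check with no legal moves → checkmate.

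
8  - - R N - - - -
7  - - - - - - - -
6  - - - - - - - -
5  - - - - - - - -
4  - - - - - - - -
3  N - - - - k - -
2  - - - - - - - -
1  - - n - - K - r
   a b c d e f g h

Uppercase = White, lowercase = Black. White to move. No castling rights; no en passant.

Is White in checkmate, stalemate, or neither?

White to move; white king on f1.
In check: yes, from the black rook on h1.
King squares — e1: attacked by Rh1; g1: attacked by Rh1; e2: attacked by Nc1; f2: attacked by Kf3; g2: attacked by Kf3.
Legal moves for White: none.
In check with no legal moves → checkmate.

checkmate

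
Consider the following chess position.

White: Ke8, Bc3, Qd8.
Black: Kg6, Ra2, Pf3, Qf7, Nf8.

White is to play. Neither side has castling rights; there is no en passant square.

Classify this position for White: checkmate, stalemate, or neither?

checkmate

White to move; white king on e8.
In check: yes, from the black queen on f7.
King squares — d7: attacked by Qf7; e7: attacked by Qf7; f7: attacked by Kg6; d8: own queen; f8: attacked by Qf7.
Legal moves for White: none.
In check with no legal moves → checkmate.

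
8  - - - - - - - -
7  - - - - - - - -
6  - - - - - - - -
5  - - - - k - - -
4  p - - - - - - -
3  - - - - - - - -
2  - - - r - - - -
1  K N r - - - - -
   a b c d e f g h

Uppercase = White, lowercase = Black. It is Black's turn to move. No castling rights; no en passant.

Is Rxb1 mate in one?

After Rxb1: white king on a1; in check: yes, from the black rook on b1.
White has 1 legal reply: Kxb1.
In check but a legal move exists → not checkmate.

no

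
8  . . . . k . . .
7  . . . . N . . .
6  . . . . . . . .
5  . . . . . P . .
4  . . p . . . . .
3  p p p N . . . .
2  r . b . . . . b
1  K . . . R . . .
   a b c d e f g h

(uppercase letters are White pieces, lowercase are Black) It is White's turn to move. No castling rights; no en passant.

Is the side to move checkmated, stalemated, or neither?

White to move; white king on a1.
In check: yes, from the black rook on a2.
King squares — b1: attacked by Bc2; a2: attacked by Pb3; b2: attacked by Ra2.
Legal moves for White: none.
In check with no legal moves → checkmate.

checkmate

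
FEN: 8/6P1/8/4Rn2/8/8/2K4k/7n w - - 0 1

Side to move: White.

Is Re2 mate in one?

After Re2: black king on h2; in check: yes, from the white rook on e2.
Black has 4 legal replies: Kh3, Kg3, Kg1, Nf2.
In check but a legal move exists → not checkmate.

no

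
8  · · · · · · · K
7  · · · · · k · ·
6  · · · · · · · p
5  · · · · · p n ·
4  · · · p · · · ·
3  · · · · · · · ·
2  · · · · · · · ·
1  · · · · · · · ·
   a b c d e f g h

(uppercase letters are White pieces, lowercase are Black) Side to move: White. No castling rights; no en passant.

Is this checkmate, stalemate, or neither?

White to move; white king on h8.
In check: no.
King squares — g7: attacked by Kf7; h7: attacked by Ng5; g8: attacked by Kf7.
Legal moves for White: none.
Not in check and no legal moves → stalemate.

stalemate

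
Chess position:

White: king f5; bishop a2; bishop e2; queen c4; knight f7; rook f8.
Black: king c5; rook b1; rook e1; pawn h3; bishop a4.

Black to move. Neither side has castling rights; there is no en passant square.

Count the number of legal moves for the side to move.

Black to move; king on c5.
In check: yes, from the white queen on c4.
Legal moves: Kb6.
Count: 1.

1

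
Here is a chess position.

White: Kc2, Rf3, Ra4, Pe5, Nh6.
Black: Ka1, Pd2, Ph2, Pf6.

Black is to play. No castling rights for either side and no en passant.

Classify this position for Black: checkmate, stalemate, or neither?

checkmate

Black to move; black king on a1.
In check: yes, from the white rook on a4.
King squares — b1: attacked by Kc2; a2: attacked by Ra4; b2: attacked by Kc2.
Legal moves for Black: none.
In check with no legal moves → checkmate.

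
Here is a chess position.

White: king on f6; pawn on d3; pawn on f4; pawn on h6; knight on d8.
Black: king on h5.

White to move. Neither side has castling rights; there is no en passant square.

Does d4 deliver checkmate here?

no

After d4: black king on h5; in check: no.
Black is not in check, so this cannot be checkmate.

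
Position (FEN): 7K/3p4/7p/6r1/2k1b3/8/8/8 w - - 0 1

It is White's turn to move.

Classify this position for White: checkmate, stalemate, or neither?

White to move; white king on h8.
In check: no.
King squares — g7: attacked by Rg5; h7: attacked by Be4; g8: attacked by Rg5.
Legal moves for White: none.
Not in check and no legal moves → stalemate.

stalemate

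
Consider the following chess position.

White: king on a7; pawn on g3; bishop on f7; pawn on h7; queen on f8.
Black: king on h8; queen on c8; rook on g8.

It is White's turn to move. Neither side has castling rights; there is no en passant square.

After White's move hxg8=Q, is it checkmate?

After hxg8=Q: black king on h8; in check: yes, from the white queen on g8.
King squares — g7: attacked by Qf8; h7: attacked by Qg8; g8: attacked by Bf7.
Black has no legal moves → checkmate.

yes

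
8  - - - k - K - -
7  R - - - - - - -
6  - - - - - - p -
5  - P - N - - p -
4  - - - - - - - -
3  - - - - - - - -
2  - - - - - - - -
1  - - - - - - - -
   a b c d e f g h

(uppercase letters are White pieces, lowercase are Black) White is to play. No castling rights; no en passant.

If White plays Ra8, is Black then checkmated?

After Ra8: black king on d8; in check: yes, from the white rook on a8.
Black has 1 legal reply: Kd7.
In check but a legal move exists → not checkmate.

no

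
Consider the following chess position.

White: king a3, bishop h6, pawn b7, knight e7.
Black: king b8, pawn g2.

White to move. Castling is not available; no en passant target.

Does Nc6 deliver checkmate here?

After Nc6: black king on b8; in check: yes, from the white knight on c6.
Black has 2 legal replies: Kc7, Kxb7.
In check but a legal move exists → not checkmate.

no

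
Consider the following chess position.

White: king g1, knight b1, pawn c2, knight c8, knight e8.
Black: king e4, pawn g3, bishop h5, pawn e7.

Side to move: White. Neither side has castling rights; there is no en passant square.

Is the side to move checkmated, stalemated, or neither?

neither

White to move; white king on g1.
In check: no.
Legal moves for White: Ng7, Nc7, Nf6+, Ned6+, Nxe7, Na7, Ncd6+, Nb6, Kg2, Kh1, Kf1, Nc3+, Na3, Nd2+, c3, c4.
White has 16 legal moves and is not in check → neither.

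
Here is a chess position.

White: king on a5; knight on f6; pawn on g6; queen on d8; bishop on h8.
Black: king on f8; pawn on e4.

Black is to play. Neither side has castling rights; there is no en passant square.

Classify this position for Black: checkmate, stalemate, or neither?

Black to move; black king on f8.
In check: yes, from the white queen on d8.
King squares — e7: attacked by Qd8; f7: attacked by Pg6; g7: attacked by Bh8; e8: attacked by Nf6; g8: attacked by Nf6.
Legal moves for Black: none.
In check with no legal moves → checkmate.

checkmate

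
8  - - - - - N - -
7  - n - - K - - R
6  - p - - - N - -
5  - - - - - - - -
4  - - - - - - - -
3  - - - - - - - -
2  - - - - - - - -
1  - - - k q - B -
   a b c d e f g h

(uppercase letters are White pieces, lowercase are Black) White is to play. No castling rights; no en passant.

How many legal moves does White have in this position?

White to move; king on e7.
In check: yes, from the black queen on e1.
Legal moves: Kf7, Kd7, Ne6, Ne4, Be3.
Count: 5.

5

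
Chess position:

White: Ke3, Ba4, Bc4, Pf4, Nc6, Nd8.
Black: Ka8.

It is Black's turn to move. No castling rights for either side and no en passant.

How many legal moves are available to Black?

0

Black to move; king on a8.
In check: no.
Legal moves: none.
Count: 0.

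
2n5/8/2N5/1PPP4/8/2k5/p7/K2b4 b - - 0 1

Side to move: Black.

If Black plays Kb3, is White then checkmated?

no

After Kb3: white king on a1; in check: no.
White is not in check, so this cannot be checkmate.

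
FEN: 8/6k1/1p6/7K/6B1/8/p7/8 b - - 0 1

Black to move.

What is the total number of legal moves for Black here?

Black to move; king on g7.
In check: no.
Legal moves: Kh8, Kg8, Kf8, Kh7, Kf7, Kf6, b5, a1=Q, a1=R, a1=B, a1=N.
Count: 11.

11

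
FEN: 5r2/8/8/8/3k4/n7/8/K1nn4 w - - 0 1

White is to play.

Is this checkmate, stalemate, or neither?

stalemate

White to move; white king on a1.
In check: no.
King squares — b1: attacked by Na3; a2: attacked by Nc1; b2: attacked by Nd1.
Legal moves for White: none.
Not in check and no legal moves → stalemate.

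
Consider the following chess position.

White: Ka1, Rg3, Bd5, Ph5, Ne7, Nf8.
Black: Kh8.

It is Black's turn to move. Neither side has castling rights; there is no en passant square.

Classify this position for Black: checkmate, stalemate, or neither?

Black to move; black king on h8.
In check: no.
King squares — g7: attacked by Rg3; h7: attacked by Nf8; g8: attacked by Rg3.
Legal moves for Black: none.
Not in check and no legal moves → stalemate.

stalemate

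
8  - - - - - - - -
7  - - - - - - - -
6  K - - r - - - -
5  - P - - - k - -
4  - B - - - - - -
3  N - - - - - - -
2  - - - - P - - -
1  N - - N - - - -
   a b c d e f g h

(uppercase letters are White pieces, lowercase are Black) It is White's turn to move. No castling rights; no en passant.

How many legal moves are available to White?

5

White to move; king on a6.
In check: yes, from the black rook on d6.
Legal moves: Kb7, Ka7, Ka5, Bxd6, b6.
Count: 5.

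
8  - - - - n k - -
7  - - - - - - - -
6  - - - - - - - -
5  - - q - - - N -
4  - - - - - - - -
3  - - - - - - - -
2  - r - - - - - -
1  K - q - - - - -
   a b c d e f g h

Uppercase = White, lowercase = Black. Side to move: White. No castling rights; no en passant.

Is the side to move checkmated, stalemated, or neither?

White to move; white king on a1.
In check: yes, from the black queen on c1.
King squares — b1: attacked by Qc1; a2: attacked by Rb2; b2: attacked by Qc1.
Legal moves for White: none.
In check with no legal moves → checkmate.

checkmate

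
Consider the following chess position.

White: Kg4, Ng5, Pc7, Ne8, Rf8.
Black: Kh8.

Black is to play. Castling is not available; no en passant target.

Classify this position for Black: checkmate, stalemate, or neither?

Black to move; black king on h8.
In check: yes, from the white rook on f8.
King squares — g7: attacked by Ne8; h7: attacked by Ng5; g8: attacked by Rf8.
Legal moves for Black: none.
In check with no legal moves → checkmate.

checkmate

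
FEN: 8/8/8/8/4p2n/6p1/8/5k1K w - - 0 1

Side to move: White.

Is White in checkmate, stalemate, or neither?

White to move; white king on h1.
In check: no.
King squares — g1: attacked by Kf1; g2: attacked by Kf1; h2: attacked by Pg3.
Legal moves for White: none.
Not in check and no legal moves → stalemate.

stalemate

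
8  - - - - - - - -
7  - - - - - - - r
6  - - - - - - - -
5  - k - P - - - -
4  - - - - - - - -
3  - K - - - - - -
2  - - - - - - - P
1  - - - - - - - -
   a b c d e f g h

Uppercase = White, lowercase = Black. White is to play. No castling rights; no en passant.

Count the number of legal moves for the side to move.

8

White to move; king on b3.
In check: no.
Legal moves: Kc3, Ka3, Kc2, Kb2, Ka2, d6, h3, h4.
Count: 8.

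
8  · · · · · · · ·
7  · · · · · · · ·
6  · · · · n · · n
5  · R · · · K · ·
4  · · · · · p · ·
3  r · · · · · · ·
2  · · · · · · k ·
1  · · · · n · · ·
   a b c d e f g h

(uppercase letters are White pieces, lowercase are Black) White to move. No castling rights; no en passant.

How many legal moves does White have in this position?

White to move; king on f5.
In check: yes, from the black knight on h6.
Legal moves: Kg6, Kf6, Kxe6, Ke5, Ke4.
Count: 5.

5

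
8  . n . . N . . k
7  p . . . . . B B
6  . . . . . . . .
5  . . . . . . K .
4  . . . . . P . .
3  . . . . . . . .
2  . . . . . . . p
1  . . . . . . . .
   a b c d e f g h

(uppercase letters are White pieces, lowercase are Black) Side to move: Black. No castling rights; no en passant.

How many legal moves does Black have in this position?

1

Black to move; king on h8.
In check: yes, from the white bishop on g7.
Legal moves: Kxh7.
Count: 1.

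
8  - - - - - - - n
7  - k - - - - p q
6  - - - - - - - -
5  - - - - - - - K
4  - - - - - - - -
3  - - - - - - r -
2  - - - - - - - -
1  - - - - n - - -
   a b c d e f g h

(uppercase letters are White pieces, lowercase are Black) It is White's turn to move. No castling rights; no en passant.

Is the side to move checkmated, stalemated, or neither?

checkmate

White to move; white king on h5.
In check: yes, from the black queen on h7.
King squares — g4: attacked by Rg3; h4: attacked by Qh7; g5: attacked by Rg3; g6: attacked by Rg3; h6: attacked by Pg7.
Legal moves for White: none.
In check with no legal moves → checkmate.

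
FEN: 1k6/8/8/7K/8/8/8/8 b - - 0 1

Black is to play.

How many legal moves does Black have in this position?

Black to move; king on b8.
In check: no.
Legal moves: Kc8, Ka8, Kc7, Kb7, Ka7.
Count: 5.

5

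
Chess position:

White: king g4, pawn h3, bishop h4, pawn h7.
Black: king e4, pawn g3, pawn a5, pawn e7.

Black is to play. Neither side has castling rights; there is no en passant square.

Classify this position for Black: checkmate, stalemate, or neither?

Black to move; black king on e4.
In check: no.
Legal moves for Black: Ke5, Kd5, Kd4, Ke3, Kd3, e6, a4, g2, e5.
Black has 9 legal moves and is not in check → neither.

neither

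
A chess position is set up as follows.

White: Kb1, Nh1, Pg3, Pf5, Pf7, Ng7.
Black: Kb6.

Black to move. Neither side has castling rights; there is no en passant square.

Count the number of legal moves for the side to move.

Black to move; king on b6.
In check: no.
Legal moves: Kc7, Kb7, Ka7, Kc6, Ka6, Kc5, Kb5, Ka5.
Count: 8.

8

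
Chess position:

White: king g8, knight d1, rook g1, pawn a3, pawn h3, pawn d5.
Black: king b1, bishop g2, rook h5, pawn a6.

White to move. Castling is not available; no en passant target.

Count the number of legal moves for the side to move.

14

White to move; king on g8.
In check: no.
Legal moves: Kf8, Kg7, Kf7, Rxg2, Rh1, Rf1, Re1, Ne3+, Nc3+, Nf2+, Nb2+, d6, h4, a4.
Count: 14.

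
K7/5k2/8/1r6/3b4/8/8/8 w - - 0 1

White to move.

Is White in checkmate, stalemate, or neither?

stalemate

White to move; white king on a8.
In check: no.
King squares — a7: attacked by Bd4; b7: attacked by Rb5; b8: attacked by Rb5.
Legal moves for White: none.
Not in check and no legal moves → stalemate.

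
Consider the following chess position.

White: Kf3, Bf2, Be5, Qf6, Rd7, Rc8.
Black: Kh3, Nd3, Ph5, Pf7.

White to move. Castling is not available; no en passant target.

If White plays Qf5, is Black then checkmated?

yes

After Qf5: black king on h3; in check: yes, from the white queen on f5.
King squares — g2: attacked by Kf3; h2: attacked by Be5; g3: attacked by Bf2; g4: attacked by Kf3; h4: attacked by Bf2.
Black has no legal moves → checkmate.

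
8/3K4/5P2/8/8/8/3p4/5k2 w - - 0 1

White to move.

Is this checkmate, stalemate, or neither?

neither

White to move; white king on d7.
In check: no.
Legal moves for White: Ke8, Kd8, Kc8, Ke7, Kc7, Ke6, Kd6, Kc6, f7.
White has 9 legal moves and is not in check → neither.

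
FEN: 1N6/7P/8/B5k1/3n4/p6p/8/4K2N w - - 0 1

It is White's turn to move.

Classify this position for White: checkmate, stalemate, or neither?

White to move; white king on e1.
In check: no.
Legal moves for White include: Nd7, Nc6, Na6, Bd8+, Bc7, Bb6, Bb4, Bc3, Bd2+, Ng3, Nf2, Kf2, Kd2, Kf1, Kd1, h8=Q, h8=R, h8=B, ... (list truncated; more exist).
White has legal moves and is not in check → neither.

neither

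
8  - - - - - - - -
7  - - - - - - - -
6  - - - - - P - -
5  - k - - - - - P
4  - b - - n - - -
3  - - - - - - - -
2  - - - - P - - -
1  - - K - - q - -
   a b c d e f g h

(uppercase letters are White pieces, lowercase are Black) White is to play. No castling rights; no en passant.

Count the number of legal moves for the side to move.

2

White to move; king on c1.
In check: yes, from the black queen on f1.
Legal moves: Kc2, Kb2.
Count: 2.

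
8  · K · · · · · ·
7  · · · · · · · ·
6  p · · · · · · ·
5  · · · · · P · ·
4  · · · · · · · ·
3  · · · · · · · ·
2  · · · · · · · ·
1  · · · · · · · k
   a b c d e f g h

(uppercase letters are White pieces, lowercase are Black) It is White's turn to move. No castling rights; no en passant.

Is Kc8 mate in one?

After Kc8: black king on h1; in check: no.
Black is not in check, so this cannot be checkmate.

no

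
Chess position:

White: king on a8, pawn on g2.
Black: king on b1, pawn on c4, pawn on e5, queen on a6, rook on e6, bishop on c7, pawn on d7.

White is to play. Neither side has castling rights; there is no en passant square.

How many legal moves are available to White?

0

White to move; king on a8.
In check: yes, from the black queen on a6.
Legal moves: none.
Count: 0.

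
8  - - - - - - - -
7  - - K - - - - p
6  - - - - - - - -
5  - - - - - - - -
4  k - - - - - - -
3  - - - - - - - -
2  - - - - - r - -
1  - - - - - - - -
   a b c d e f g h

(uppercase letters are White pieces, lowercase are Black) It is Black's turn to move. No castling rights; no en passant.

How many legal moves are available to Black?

21

Black to move; king on a4.
In check: no.
Legal moves: Kb5, Ka5, Kb4, Kb3, Ka3, Rf8, Rf7+, Rf6, Rf5, Rf4, Rf3, Rh2, Rg2, Re2, Rd2, Rc2+, Rb2, Ra2, Rf1, h6, h5.
Count: 21.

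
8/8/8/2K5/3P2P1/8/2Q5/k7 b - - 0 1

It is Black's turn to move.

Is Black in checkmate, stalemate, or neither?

Black to move; black king on a1.
In check: no.
King squares — b1: attacked by Qc2; a2: attacked by Qc2; b2: attacked by Qc2.
Legal moves for Black: none.
Not in check and no legal moves → stalemate.

stalemate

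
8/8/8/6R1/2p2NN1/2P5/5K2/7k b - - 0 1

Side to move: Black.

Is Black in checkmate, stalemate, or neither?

stalemate

Black to move; black king on h1.
In check: no.
King squares — g1: attacked by Kf2; g2: attacked by Kf2; h2: attacked by Ng4.
Legal moves for Black: none.
Not in check and no legal moves → stalemate.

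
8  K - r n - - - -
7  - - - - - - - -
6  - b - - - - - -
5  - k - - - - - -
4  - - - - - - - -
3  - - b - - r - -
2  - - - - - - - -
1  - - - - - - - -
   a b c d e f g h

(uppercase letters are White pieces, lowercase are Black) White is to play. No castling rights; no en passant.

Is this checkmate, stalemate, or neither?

checkmate

White to move; white king on a8.
In check: yes, from the black rook on c8.
King squares — a7: attacked by Bb6; b7: attacked by Nd8; b8: attacked by Rc8.
Legal moves for White: none.
In check with no legal moves → checkmate.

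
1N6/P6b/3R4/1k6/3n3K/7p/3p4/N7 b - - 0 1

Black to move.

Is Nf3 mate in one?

After Nf3: white king on h4; in check: yes, from the black knight on f3.
White has 4 legal replies: Kh5, Kg4, Kxh3, Kg3.
In check but a legal move exists → not checkmate.

no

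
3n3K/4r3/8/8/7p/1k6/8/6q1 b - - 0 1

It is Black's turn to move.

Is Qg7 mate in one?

After Qg7: white king on h8; in check: yes, from the black queen on g7.
King squares — g7: attacked by Re7; h7: attacked by Qg7; g8: attacked by Qg7.
White has no legal moves → checkmate.

yes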